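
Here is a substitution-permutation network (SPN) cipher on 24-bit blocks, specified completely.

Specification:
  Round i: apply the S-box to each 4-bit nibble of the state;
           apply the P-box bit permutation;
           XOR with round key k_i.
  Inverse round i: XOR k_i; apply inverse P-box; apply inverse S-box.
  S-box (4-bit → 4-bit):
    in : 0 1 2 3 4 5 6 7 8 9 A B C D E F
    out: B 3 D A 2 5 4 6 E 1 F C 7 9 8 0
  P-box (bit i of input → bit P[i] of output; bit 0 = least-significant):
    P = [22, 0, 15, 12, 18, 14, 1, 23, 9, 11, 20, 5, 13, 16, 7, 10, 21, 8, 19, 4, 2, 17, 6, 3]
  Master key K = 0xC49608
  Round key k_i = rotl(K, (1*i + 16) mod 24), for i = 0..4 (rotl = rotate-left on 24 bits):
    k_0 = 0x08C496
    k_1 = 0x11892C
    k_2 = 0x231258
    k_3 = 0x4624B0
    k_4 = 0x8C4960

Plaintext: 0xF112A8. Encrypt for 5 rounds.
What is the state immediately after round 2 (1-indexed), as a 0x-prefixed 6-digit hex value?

s_0 = plaintext = 0xF112A8
s_1 = Round(s_0, k_0) = 0xBD37B5
s_2 = Round(s_1, k_1) = 0xE00576
s_3 = Round(s_2, k_2) = 0x12F542
s_4 = Round(s_3, k_3) = 0x3CF6A4
s_5 = Round(s_4, k_4) = 0x32086B

0xE00576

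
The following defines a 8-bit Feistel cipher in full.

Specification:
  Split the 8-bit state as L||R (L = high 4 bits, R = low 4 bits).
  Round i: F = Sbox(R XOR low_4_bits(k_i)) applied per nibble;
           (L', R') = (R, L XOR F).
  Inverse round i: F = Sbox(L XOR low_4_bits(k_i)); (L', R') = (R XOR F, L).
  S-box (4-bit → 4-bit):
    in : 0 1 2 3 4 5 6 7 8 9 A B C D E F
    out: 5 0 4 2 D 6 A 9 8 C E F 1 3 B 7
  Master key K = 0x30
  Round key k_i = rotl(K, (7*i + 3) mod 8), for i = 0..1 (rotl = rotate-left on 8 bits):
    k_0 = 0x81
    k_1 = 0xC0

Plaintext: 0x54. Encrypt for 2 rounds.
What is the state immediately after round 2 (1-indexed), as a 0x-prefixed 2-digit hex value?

0x36

s_0 = plaintext = 0x54
s_1 = Round(s_0, k_0) = 0x43
s_2 = Round(s_1, k_1) = 0x36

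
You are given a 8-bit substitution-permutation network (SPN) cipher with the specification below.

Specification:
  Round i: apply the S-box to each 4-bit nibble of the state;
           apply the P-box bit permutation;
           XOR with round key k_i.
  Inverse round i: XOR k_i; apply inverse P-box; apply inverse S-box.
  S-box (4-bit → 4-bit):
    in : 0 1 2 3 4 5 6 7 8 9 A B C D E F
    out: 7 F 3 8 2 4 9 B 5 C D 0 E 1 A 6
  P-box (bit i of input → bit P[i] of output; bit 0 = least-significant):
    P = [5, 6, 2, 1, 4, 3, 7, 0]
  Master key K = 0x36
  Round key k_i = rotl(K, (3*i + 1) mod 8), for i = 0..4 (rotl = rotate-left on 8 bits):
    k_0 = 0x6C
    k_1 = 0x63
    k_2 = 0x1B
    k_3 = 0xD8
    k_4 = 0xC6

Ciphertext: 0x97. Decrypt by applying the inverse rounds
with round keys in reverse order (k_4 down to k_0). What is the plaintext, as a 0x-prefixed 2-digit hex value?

s_0 = ciphertext = 0x97
s_1 = InvRound(s_0, k_4) = 0x64
s_2 = InvRound(s_1, k_3) = 0x08
s_3 = InvRound(s_2, k_2) = 0x63
s_4 = InvRound(s_3, k_1) = 0xBB
s_5 = InvRound(s_4, k_0) = 0xAC

0xAC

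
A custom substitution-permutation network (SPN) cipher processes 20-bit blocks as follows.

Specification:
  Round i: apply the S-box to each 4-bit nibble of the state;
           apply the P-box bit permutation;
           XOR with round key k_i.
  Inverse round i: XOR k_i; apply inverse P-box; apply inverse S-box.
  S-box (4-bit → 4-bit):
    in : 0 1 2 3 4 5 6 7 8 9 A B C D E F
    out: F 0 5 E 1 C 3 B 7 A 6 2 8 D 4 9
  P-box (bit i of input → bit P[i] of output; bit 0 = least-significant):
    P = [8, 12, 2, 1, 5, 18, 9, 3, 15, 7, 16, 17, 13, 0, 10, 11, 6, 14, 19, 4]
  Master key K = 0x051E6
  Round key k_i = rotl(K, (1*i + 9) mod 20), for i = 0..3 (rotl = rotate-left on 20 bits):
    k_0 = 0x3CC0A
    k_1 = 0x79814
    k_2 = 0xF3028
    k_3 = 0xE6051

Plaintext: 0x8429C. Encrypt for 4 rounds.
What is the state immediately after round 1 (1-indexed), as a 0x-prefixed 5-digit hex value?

0xE2C40

s_0 = plaintext = 0x8429C
s_1 = Round(s_0, k_0) = 0xE2C40
s_2 = Round(s_1, k_1) = 0xDAD32
s_3 = Round(s_2, k_2) = 0x0B775
s_4 = Round(s_3, k_3) = 0x0A0AE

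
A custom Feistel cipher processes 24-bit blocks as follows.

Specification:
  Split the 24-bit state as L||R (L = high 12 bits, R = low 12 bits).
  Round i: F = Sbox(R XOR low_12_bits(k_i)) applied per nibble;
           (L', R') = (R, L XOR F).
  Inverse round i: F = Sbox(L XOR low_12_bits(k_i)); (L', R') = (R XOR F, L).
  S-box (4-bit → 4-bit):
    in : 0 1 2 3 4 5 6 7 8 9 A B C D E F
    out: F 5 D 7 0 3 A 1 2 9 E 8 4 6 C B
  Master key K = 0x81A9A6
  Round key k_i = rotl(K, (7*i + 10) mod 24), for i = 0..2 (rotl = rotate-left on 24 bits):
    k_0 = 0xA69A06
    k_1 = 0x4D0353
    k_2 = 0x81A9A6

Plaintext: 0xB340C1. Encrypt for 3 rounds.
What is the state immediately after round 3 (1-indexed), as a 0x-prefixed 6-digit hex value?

s_0 = plaintext = 0xB340C1
s_1 = Round(s_0, k_0) = 0x0C1575
s_2 = Round(s_1, k_1) = 0x575A1B
s_3 = Round(s_2, k_2) = 0xA1B2F3

0xA1B2F3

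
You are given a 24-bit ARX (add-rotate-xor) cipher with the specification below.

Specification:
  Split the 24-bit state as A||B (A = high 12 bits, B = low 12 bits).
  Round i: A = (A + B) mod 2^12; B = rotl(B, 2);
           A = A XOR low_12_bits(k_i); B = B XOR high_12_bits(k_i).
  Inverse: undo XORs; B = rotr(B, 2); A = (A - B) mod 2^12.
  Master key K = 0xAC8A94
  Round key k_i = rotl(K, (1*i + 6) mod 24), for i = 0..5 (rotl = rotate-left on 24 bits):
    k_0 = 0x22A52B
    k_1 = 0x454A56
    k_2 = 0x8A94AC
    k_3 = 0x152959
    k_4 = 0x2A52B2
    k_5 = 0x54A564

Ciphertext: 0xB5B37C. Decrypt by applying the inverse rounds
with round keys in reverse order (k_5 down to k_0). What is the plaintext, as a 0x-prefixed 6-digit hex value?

0x46AF2E

s_0 = ciphertext = 0xB5B37C
s_1 = InvRound(s_0, k_5) = 0x4B298D
s_2 = InvRound(s_1, k_4) = 0x3362CA
s_3 = InvRound(s_2, k_3) = 0x9890E6
s_4 = InvRound(s_3, k_2) = 0xF12E13
s_5 = InvRound(s_4, k_1) = 0x6B3E91
s_6 = InvRound(s_5, k_0) = 0x46AF2E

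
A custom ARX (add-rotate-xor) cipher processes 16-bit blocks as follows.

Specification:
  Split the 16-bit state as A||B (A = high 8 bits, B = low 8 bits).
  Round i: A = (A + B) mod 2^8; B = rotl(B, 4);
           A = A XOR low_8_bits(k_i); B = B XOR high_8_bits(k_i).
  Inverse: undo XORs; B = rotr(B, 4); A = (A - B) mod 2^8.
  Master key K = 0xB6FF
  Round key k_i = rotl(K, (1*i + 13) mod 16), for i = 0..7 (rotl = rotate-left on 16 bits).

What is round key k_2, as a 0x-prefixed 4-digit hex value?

K = 0xB6FF
k_0 = rotl(K, (1*0+13) mod 16) = rotl(K, 13) = 0xF6DF
k_1 = rotl(K, (1*1+13) mod 16) = rotl(K, 14) = 0xEDBF
k_2 = rotl(K, (1*2+13) mod 16) = rotl(K, 15) = 0xDB7F

0xDB7F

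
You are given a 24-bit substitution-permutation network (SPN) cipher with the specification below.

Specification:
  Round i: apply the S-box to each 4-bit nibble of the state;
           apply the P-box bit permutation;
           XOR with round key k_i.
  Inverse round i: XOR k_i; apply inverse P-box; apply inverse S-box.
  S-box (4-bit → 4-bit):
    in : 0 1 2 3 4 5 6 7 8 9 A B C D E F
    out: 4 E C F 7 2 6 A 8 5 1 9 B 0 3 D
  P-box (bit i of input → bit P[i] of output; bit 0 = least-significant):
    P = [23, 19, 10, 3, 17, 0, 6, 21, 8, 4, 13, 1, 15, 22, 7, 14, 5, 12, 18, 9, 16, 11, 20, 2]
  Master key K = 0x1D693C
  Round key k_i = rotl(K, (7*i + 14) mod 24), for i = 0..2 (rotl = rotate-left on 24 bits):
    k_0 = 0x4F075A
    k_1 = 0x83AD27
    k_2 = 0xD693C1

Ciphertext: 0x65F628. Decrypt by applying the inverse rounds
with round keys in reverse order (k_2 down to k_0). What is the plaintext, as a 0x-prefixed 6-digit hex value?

s_0 = ciphertext = 0x65F628
s_1 = InvRound(s_0, k_2) = 0x9A293F
s_2 = InvRound(s_1, k_1) = 0x9DA5D1
s_3 = InvRound(s_2, k_0) = 0x0842EB

0x0842EB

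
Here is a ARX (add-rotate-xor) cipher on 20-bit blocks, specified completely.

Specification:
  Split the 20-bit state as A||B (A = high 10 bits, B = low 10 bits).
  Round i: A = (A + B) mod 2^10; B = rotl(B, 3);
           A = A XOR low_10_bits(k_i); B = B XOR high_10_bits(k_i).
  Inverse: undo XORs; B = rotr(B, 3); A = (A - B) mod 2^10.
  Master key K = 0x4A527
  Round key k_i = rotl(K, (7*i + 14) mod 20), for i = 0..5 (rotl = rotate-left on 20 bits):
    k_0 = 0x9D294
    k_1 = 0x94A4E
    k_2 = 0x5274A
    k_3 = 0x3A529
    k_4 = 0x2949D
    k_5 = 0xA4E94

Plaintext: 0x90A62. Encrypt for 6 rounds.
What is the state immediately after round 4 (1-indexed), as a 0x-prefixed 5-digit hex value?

0x41AB6

s_0 = plaintext = 0x90A62
s_1 = Round(s_0, k_0) = 0x8C160
s_2 = Round(s_1, k_1) = 0x77950
s_3 = Round(s_2, k_2) = 0x193CB
s_4 = Round(s_3, k_3) = 0x41AB6
s_5 = Round(s_4, k_4) = 0xC8510
s_6 = Round(s_5, k_5) = 0xA9611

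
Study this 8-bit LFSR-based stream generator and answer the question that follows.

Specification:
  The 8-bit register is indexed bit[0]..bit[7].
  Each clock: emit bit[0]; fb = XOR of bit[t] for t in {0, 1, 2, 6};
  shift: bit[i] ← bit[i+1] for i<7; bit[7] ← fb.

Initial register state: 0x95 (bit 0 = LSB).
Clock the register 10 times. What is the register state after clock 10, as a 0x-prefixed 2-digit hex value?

reg_0 = 0x95
clock 1: out=1, reg = 0x4A
clock 2: out=0, reg = 0x25
clock 3: out=1, reg = 0x12
clock 4: out=0, reg = 0x89
clock 5: out=1, reg = 0xC4
clock 6: out=0, reg = 0x62
clock 7: out=0, reg = 0x31
clock 8: out=1, reg = 0x98
clock 9: out=0, reg = 0x4C
clock 10: out=0, reg = 0x26

0x26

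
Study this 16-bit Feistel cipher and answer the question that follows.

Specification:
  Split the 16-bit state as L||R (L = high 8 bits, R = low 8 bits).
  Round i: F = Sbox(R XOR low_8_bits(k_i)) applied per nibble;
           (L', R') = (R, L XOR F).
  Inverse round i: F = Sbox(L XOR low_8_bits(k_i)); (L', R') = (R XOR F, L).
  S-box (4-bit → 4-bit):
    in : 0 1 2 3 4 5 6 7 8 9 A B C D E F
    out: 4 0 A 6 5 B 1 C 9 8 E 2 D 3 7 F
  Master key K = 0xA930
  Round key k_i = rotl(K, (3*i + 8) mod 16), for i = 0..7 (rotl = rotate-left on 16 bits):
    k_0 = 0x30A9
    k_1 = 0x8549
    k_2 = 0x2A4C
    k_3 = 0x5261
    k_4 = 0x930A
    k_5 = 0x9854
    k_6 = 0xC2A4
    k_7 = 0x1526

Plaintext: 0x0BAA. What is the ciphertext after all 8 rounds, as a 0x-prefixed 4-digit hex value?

0xC8C5

s_0 = plaintext = 0x0BAA
s_1 = Round(s_0, k_0) = 0xAA4D
s_2 = Round(s_1, k_1) = 0x4DEF
s_3 = Round(s_2, k_2) = 0xEFAB
s_4 = Round(s_3, k_3) = 0xAB31
s_5 = Round(s_4, k_4) = 0x31C9
s_6 = Round(s_5, k_5) = 0xC9B2
s_7 = Round(s_6, k_6) = 0xB2C8
s_8 = Round(s_7, k_7) = 0xC8C5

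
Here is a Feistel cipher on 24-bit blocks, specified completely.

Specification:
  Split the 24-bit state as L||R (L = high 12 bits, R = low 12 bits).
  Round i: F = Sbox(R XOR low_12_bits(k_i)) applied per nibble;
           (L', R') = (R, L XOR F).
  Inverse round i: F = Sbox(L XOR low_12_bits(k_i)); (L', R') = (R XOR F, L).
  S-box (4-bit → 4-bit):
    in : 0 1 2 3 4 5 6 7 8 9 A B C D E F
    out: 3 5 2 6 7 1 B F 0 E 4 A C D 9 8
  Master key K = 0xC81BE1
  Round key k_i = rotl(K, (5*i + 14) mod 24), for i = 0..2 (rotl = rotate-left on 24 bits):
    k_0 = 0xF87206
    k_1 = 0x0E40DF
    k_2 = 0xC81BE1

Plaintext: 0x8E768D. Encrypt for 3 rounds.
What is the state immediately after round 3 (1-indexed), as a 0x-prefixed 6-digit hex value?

s_0 = plaintext = 0x8E768D
s_1 = Round(s_0, k_0) = 0x68DFED
s_2 = Round(s_1, k_1) = 0xFEDEEF
s_3 = Round(s_2, k_2) = 0xEEFED4

0xEEFED4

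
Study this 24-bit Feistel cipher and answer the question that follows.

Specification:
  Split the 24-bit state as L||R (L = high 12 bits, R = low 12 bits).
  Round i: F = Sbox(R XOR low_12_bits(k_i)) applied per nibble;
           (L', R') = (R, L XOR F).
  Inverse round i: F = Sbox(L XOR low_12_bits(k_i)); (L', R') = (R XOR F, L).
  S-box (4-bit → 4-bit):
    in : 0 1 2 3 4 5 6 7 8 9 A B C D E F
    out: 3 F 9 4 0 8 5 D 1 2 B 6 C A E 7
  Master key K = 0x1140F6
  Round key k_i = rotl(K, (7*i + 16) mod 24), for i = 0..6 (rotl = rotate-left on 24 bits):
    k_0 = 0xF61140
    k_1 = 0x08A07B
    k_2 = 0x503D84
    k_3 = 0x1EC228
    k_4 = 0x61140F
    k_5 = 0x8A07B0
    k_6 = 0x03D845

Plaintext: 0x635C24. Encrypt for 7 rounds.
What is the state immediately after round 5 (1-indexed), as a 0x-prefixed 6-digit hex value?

0x01E614

s_0 = plaintext = 0x635C24
s_1 = Round(s_0, k_0) = 0xC24C65
s_2 = Round(s_1, k_1) = 0xC650DA
s_3 = Round(s_2, k_2) = 0x0DA6EB
s_4 = Round(s_3, k_3) = 0x6EB01E
s_5 = Round(s_4, k_4) = 0x01E614
s_6 = Round(s_5, k_5) = 0x614FAE
s_7 = Round(s_6, k_6) = 0xFAEBF2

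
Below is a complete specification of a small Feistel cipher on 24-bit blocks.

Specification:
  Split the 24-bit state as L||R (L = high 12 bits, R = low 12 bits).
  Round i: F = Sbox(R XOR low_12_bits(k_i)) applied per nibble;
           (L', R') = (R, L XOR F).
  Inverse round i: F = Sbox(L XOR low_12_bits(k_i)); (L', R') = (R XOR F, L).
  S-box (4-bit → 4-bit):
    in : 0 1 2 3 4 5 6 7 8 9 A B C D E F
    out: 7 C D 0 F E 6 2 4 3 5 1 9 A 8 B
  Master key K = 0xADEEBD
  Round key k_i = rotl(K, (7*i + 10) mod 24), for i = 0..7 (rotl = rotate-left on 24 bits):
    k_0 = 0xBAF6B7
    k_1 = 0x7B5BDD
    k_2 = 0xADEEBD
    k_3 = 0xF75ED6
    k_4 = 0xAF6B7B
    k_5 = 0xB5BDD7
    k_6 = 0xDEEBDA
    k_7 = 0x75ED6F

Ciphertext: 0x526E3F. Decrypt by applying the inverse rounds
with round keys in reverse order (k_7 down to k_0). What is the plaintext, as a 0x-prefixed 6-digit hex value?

s_0 = ciphertext = 0x526E3F
s_1 = InvRound(s_0, k_7) = 0xACC526
s_2 = InvRound(s_1, k_6) = 0x9E0ACC
s_3 = InvRound(s_2, k_5) = 0x5CE9E0
s_4 = InvRound(s_3, k_4) = 0x1FE5CE
s_5 = InvRound(s_4, k_3) = 0xE1A1FE
s_6 = InvRound(s_5, k_2) = 0x6ACE1A
s_7 = InvRound(s_6, k_1) = 0x4366AC
s_8 = InvRound(s_7, k_0) = 0xBE0436

0xBE0436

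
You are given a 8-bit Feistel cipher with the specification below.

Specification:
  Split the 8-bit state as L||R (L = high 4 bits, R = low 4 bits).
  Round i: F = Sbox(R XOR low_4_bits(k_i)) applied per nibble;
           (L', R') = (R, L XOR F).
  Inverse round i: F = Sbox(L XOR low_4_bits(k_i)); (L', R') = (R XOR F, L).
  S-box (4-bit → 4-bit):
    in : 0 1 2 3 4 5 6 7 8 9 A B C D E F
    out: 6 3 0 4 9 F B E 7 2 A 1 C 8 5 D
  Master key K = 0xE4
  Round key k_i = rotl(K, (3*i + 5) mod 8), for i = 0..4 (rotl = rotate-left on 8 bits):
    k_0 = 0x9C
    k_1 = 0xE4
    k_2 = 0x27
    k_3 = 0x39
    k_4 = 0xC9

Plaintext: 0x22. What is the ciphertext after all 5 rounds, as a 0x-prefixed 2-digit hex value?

s_0 = plaintext = 0x22
s_1 = Round(s_0, k_0) = 0x27
s_2 = Round(s_1, k_1) = 0x76
s_3 = Round(s_2, k_2) = 0x64
s_4 = Round(s_3, k_3) = 0x4E
s_5 = Round(s_4, k_4) = 0xEA

0xEA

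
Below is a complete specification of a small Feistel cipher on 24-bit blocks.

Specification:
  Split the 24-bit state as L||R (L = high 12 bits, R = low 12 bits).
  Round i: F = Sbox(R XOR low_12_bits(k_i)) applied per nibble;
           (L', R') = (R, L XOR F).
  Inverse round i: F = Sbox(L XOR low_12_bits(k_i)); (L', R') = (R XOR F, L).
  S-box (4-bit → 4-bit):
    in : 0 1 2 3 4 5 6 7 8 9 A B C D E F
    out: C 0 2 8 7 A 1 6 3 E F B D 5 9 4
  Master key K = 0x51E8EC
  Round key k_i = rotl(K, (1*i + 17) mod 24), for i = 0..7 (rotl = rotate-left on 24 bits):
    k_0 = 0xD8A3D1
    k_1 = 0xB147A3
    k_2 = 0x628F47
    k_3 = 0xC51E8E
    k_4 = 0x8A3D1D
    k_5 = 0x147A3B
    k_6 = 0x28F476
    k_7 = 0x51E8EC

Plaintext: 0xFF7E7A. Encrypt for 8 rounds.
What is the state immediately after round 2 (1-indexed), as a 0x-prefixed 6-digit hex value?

0xA0CB8E

s_0 = plaintext = 0xFF7E7A
s_1 = Round(s_0, k_0) = 0xE7AA0C
s_2 = Round(s_1, k_1) = 0xA0CB8E
s_3 = Round(s_2, k_2) = 0xB8EDD2
s_4 = Round(s_3, k_3) = 0xDD2323
s_5 = Round(s_4, k_4) = 0x32345B
s_6 = Round(s_5, k_5) = 0x45BA3F
s_7 = Round(s_6, k_6) = 0xA3FD25
s_8 = Round(s_7, k_7) = 0xD250E1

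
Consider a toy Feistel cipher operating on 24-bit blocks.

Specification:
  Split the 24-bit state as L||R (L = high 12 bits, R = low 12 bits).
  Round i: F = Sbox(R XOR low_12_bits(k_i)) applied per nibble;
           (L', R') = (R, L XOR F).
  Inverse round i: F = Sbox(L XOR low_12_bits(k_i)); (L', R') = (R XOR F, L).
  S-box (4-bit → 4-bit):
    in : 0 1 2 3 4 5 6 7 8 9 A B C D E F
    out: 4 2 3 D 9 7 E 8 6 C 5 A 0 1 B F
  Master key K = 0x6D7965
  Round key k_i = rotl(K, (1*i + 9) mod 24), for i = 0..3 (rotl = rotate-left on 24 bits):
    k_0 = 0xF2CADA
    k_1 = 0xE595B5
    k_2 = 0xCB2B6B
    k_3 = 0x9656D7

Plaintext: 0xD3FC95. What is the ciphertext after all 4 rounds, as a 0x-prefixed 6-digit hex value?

s_0 = plaintext = 0xD3FC95
s_1 = Round(s_0, k_0) = 0xC953A0
s_2 = Round(s_1, k_1) = 0x3A02B2
s_3 = Round(s_2, k_2) = 0x2B2FBC
s_4 = Round(s_3, k_3) = 0xFBCE58

0xFBCE58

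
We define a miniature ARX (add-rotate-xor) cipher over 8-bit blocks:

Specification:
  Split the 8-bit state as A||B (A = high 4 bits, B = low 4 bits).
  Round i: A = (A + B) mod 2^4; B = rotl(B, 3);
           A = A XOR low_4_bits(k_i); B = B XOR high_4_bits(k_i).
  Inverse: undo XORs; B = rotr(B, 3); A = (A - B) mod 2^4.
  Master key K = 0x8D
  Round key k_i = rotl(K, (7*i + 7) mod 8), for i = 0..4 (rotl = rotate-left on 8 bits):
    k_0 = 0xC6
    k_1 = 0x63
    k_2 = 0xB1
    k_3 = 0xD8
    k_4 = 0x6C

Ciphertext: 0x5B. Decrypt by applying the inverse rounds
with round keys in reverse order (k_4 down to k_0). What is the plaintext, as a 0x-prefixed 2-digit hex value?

0x0B

s_0 = ciphertext = 0x5B
s_1 = InvRound(s_0, k_4) = 0xEB
s_2 = InvRound(s_1, k_3) = 0xAC
s_3 = InvRound(s_2, k_2) = 0xDE
s_4 = InvRound(s_3, k_1) = 0xD1
s_5 = InvRound(s_4, k_0) = 0x0B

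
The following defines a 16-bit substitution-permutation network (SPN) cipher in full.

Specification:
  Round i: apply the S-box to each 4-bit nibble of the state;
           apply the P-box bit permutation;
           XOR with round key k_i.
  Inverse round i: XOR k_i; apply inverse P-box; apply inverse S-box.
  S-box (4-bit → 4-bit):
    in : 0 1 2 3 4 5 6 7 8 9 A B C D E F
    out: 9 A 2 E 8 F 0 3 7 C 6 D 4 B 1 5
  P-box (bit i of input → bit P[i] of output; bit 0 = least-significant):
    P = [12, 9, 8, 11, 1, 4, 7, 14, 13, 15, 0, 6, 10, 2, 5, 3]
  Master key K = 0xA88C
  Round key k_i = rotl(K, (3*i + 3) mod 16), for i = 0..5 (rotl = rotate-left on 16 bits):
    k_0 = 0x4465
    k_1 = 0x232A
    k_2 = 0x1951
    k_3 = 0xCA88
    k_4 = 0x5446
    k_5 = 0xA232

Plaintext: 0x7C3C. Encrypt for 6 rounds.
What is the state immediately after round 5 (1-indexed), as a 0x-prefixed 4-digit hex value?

0x0515

s_0 = plaintext = 0x7C3C
s_1 = Round(s_0, k_0) = 0x01F0
s_2 = Round(s_1, k_1) = 0xBFE0
s_3 = Round(s_2, k_2) = 0x257A
s_4 = Round(s_3, k_3) = 0x69DF
s_5 = Round(s_4, k_4) = 0x0515
s_6 = Round(s_5, k_5) = 0x5D6B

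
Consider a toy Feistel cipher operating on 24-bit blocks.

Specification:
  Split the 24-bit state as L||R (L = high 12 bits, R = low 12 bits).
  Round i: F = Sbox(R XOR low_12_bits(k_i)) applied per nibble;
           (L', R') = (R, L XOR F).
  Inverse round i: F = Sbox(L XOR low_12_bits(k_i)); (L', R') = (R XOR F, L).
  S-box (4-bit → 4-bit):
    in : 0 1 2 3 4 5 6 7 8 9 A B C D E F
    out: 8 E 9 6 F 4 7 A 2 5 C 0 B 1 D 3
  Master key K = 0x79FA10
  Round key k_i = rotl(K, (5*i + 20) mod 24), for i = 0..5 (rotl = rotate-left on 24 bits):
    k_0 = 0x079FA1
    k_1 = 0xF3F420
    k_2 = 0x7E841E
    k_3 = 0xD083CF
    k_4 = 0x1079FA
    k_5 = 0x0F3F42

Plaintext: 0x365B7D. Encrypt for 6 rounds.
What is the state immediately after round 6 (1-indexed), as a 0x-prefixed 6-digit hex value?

s_0 = plaintext = 0x365B7D
s_1 = Round(s_0, k_0) = 0xB7DC7E
s_2 = Round(s_1, k_1) = 0xC7E930
s_3 = Round(s_2, k_2) = 0x930DE3
s_4 = Round(s_3, k_3) = 0xDE34AB
s_5 = Round(s_4, k_4) = 0x4ABCAD
s_6 = Round(s_5, k_5) = 0xCAD278

0xCAD278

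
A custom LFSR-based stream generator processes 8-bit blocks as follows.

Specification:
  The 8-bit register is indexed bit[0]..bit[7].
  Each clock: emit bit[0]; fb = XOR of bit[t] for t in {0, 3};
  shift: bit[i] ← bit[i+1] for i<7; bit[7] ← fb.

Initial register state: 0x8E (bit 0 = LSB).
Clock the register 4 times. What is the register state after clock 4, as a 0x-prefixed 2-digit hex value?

reg_0 = 0x8E
clock 1: out=0, reg = 0xC7
clock 2: out=1, reg = 0xE3
clock 3: out=1, reg = 0xF1
clock 4: out=1, reg = 0xF8

0xF8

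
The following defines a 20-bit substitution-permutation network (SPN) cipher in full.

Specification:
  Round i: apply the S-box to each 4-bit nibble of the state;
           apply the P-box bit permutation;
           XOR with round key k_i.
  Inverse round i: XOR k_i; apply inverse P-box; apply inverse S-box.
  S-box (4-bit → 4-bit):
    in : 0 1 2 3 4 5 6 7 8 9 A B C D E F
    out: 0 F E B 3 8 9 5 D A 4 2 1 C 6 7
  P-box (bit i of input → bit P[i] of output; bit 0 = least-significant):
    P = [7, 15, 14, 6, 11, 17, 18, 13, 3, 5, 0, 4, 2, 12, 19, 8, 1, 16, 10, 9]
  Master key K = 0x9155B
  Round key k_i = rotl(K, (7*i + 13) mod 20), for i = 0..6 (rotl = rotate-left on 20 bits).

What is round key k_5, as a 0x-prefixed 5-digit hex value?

K = 0x9155B
k_0 = rotl(K, (7*0+13) mod 20) = rotl(K, 13) = 0xB722A
k_1 = rotl(K, (7*1+13) mod 20) = rotl(K, 0) = 0x9155B
k_2 = rotl(K, (7*2+13) mod 20) = rotl(K, 7) = 0xAADC8
k_3 = rotl(K, (7*3+13) mod 20) = rotl(K, 14) = 0x6E455
k_4 = rotl(K, (7*4+13) mod 20) = rotl(K, 1) = 0x22AB7
k_5 = rotl(K, (7*5+13) mod 20) = rotl(K, 8) = 0x55B91

0x55B91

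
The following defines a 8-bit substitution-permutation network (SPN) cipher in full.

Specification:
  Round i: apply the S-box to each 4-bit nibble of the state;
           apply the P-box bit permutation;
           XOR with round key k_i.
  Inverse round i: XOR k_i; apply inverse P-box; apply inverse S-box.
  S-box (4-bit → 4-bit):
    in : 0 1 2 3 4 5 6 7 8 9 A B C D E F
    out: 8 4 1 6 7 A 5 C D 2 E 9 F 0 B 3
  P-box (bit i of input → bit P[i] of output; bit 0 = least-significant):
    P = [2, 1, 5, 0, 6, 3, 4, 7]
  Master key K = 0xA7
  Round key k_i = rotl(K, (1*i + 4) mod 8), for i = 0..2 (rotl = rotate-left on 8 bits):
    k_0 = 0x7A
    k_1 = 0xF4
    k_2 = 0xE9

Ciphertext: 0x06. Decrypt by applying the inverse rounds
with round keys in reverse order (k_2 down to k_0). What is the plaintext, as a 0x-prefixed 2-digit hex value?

0x2E

s_0 = ciphertext = 0x06
s_1 = InvRound(s_0, k_2) = 0xEC
s_2 = InvRound(s_1, k_1) = 0x3D
s_3 = InvRound(s_2, k_0) = 0x2E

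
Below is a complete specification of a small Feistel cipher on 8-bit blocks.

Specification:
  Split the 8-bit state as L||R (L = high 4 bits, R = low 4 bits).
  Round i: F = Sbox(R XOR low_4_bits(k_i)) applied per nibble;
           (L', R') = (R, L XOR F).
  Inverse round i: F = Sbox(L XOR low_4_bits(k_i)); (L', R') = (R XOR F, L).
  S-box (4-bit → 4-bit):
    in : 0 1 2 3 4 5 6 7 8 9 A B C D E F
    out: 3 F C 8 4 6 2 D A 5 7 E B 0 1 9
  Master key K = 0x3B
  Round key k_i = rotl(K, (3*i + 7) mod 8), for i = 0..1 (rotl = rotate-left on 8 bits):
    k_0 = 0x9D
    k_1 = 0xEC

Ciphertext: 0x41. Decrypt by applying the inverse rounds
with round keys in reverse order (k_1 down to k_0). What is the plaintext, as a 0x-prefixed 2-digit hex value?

0x6B

s_0 = ciphertext = 0x41
s_1 = InvRound(s_0, k_1) = 0xB4
s_2 = InvRound(s_1, k_0) = 0x6B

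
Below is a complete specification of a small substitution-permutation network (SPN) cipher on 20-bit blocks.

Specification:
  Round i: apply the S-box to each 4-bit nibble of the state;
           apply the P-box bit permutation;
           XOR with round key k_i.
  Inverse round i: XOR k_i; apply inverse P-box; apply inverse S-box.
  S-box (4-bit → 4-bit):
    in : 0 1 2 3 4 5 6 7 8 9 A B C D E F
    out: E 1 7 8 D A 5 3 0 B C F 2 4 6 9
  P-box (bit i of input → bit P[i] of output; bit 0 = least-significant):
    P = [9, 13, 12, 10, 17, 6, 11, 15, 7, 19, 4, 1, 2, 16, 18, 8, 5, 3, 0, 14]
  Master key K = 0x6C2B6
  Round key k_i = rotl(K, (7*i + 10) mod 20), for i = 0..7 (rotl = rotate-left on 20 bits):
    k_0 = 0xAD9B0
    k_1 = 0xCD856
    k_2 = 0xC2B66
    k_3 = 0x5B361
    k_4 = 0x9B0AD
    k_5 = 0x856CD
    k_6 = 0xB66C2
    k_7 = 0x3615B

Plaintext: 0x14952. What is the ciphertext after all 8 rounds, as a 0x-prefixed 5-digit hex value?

0xFF836

s_0 = plaintext = 0x14952
s_1 = Round(s_0, k_0) = 0x66A56
s_2 = Round(s_1, k_1) = 0x84A21
s_3 = Round(s_2, k_2) = 0xA2030
s_4 = Round(s_3, k_3) = 0x84776
s_5 = Round(s_4, k_4) = 0x7A369
s_6 = Round(s_5, k_5) = 0xE79E7
s_7 = Round(s_6, k_6) = 0x24C0D
s_8 = Round(s_7, k_7) = 0xFF836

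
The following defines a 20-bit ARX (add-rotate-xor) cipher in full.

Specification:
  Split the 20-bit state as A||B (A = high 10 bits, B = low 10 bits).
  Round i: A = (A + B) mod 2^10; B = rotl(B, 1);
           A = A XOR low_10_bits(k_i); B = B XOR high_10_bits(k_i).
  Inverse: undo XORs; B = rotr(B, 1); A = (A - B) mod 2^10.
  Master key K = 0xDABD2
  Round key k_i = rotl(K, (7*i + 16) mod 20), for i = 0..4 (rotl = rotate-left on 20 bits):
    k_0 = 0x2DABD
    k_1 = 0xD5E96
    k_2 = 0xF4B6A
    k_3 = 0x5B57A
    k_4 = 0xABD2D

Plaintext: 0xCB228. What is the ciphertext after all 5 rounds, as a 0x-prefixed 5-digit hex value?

s_0 = plaintext = 0xCB228
s_1 = Round(s_0, k_0) = 0xFA4E7
s_2 = Round(s_1, k_1) = 0x91A99
s_3 = Round(s_2, k_2) = 0xED6E1
s_4 = Round(s_3, k_3) = 0xFB0AE
s_5 = Round(s_4, k_4) = 0x6DFF3

0x6DFF3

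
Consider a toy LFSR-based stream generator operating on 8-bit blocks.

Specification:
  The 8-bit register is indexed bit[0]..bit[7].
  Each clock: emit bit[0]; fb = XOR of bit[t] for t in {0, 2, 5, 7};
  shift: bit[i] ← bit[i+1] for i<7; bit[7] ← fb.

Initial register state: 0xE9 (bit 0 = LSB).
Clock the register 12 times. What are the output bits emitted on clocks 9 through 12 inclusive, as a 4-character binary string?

reg_0 = 0xE9
clock 1: out=1, reg = 0xF4
clock 2: out=0, reg = 0xFA
clock 3: out=0, reg = 0x7D
clock 4: out=1, reg = 0xBE
clock 5: out=0, reg = 0xDF
clock 6: out=1, reg = 0xEF
clock 7: out=1, reg = 0x77
clock 8: out=1, reg = 0xBB
clock 9: out=1, reg = 0xDD
clock 10: out=1, reg = 0xEE
clock 11: out=0, reg = 0xF7
clock 12: out=1, reg = 0x7B

1101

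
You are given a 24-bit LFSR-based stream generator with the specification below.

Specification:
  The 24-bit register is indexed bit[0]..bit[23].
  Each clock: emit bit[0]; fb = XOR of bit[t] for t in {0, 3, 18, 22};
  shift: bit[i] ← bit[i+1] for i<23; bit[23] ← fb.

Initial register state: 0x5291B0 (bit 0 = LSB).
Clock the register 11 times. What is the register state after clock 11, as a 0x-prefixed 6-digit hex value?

reg_0 = 0x5291B0
clock 1: out=0, reg = 0xA948D8
clock 2: out=0, reg = 0xD4A46C
clock 3: out=0, reg = 0xEA5236
clock 4: out=0, reg = 0xF5291B
clock 5: out=1, reg = 0x7A948D
clock 6: out=1, reg = 0xBD4A46
clock 7: out=0, reg = 0xDEA523
clock 8: out=1, reg = 0xEF5291
clock 9: out=1, reg = 0xF7A948
clock 10: out=0, reg = 0xFBD4A4
clock 11: out=0, reg = 0xFDEA52

0xFDEA52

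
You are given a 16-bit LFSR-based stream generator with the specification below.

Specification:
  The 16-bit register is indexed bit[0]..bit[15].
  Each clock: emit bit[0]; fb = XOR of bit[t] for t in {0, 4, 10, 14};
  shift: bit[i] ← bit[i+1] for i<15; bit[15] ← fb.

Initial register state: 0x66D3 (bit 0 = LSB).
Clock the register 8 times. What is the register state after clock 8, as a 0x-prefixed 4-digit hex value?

reg_0 = 0x66D3
clock 1: out=1, reg = 0x3369
clock 2: out=1, reg = 0x99B4
clock 3: out=0, reg = 0xCCDA
clock 4: out=0, reg = 0xE66D
clock 5: out=1, reg = 0xF336
clock 6: out=0, reg = 0x799B
clock 7: out=1, reg = 0xBCCD
clock 8: out=1, reg = 0x5E66

0x5E66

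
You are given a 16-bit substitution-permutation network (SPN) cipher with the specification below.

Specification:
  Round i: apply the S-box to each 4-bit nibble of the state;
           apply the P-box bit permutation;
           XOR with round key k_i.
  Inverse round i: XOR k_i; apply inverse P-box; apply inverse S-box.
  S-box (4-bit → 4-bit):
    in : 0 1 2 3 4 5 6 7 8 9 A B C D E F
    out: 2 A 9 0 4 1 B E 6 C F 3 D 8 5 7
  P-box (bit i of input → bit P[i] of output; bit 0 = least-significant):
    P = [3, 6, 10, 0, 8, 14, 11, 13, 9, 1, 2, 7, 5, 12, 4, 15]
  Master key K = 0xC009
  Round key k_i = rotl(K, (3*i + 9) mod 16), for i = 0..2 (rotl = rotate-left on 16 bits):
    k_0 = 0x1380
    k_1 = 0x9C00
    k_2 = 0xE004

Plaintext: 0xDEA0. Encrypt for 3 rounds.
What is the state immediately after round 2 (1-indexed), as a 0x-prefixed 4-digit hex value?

s_0 = plaintext = 0xDEA0
s_1 = Round(s_0, k_0) = 0xF8C4
s_2 = Round(s_1, k_1) = 0xA136
s_3 = Round(s_2, k_2) = 0x70FF

0xA136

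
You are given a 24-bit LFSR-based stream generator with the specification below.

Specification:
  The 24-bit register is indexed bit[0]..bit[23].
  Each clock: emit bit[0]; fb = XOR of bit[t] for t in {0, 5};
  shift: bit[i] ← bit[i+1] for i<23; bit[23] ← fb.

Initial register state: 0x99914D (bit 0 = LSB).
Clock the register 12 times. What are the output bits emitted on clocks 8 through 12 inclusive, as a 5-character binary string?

01000

reg_0 = 0x99914D
clock 1: out=1, reg = 0xCCC8A6
clock 2: out=0, reg = 0xE66453
clock 3: out=1, reg = 0xF33229
clock 4: out=1, reg = 0x799914
clock 5: out=0, reg = 0x3CCC8A
clock 6: out=0, reg = 0x1E6645
clock 7: out=1, reg = 0x8F3322
clock 8: out=0, reg = 0xC79991
clock 9: out=1, reg = 0xE3CCC8
clock 10: out=0, reg = 0x71E664
clock 11: out=0, reg = 0xB8F332
clock 12: out=0, reg = 0xDC7999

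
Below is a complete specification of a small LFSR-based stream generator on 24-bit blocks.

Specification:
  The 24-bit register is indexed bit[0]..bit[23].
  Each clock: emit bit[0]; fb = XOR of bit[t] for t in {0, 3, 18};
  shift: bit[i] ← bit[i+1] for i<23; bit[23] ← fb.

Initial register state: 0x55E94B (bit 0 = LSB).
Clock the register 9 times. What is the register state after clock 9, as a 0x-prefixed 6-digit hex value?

reg_0 = 0x55E94B
clock 1: out=1, reg = 0xAAF4A5
clock 2: out=1, reg = 0xD57A52
clock 3: out=0, reg = 0xEABD29
clock 4: out=1, reg = 0x755E94
clock 5: out=0, reg = 0xBAAF4A
clock 6: out=0, reg = 0xDD57A5
clock 7: out=1, reg = 0x6EABD2
clock 8: out=0, reg = 0xB755E9
clock 9: out=1, reg = 0xDBAAF4

0xDBAAF4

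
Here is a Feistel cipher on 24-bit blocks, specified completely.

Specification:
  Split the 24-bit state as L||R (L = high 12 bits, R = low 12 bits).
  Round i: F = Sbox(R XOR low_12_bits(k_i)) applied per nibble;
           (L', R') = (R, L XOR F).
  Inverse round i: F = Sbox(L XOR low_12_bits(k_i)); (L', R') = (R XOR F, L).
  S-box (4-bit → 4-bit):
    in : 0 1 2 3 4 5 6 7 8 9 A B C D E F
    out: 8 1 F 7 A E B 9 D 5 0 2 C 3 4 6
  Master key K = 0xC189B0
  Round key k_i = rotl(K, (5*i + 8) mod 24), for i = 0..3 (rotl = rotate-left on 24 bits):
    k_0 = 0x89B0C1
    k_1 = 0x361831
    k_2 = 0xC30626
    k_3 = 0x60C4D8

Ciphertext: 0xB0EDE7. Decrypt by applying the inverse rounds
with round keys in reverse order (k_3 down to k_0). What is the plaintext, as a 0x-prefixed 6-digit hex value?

0xF0C33A

s_0 = ciphertext = 0xB0EDE7
s_1 = InvRound(s_0, k_3) = 0xBDCB0E
s_2 = InvRound(s_1, k_2) = 0x86EBDC
s_3 = InvRound(s_2, k_1) = 0x33A86E
s_4 = InvRound(s_3, k_0) = 0xF0C33A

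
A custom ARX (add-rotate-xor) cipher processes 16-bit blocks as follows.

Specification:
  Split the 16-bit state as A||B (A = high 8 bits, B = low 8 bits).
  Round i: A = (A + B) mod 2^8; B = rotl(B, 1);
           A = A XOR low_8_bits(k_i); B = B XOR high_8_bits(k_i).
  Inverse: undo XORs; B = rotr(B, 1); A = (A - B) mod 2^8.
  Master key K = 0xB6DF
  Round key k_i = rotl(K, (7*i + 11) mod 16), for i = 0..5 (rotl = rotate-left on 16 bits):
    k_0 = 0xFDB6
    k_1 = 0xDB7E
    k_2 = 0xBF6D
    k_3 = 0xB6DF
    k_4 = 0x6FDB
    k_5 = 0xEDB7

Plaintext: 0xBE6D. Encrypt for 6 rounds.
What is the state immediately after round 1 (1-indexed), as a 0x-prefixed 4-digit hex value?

s_0 = plaintext = 0xBE6D
s_1 = Round(s_0, k_0) = 0x9D27
s_2 = Round(s_1, k_1) = 0xBA95
s_3 = Round(s_2, k_2) = 0x2294
s_4 = Round(s_3, k_3) = 0x699F
s_5 = Round(s_4, k_4) = 0xD350
s_6 = Round(s_5, k_5) = 0x944D

0x9D27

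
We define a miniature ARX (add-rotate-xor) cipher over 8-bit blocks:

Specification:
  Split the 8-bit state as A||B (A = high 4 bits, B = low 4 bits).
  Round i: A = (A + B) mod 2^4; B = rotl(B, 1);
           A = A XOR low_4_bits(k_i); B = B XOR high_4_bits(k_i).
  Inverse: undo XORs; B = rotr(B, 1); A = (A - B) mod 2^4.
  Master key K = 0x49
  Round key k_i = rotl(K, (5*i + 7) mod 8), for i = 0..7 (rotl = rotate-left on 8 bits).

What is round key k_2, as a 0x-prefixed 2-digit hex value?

0x92

K = 0x49
k_0 = rotl(K, (5*0+7) mod 8) = rotl(K, 7) = 0xA4
k_1 = rotl(K, (5*1+7) mod 8) = rotl(K, 4) = 0x94
k_2 = rotl(K, (5*2+7) mod 8) = rotl(K, 1) = 0x92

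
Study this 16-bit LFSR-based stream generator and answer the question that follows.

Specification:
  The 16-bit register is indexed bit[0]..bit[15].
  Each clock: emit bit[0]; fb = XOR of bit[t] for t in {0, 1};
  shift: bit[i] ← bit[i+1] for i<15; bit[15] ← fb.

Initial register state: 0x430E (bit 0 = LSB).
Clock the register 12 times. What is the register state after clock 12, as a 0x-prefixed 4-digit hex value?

reg_0 = 0x430E
clock 1: out=0, reg = 0xA187
clock 2: out=1, reg = 0x50C3
clock 3: out=1, reg = 0x2861
clock 4: out=1, reg = 0x9430
clock 5: out=0, reg = 0x4A18
clock 6: out=0, reg = 0x250C
clock 7: out=0, reg = 0x1286
clock 8: out=0, reg = 0x8943
clock 9: out=1, reg = 0x44A1
clock 10: out=1, reg = 0xA250
clock 11: out=0, reg = 0x5128
clock 12: out=0, reg = 0x2894

0x2894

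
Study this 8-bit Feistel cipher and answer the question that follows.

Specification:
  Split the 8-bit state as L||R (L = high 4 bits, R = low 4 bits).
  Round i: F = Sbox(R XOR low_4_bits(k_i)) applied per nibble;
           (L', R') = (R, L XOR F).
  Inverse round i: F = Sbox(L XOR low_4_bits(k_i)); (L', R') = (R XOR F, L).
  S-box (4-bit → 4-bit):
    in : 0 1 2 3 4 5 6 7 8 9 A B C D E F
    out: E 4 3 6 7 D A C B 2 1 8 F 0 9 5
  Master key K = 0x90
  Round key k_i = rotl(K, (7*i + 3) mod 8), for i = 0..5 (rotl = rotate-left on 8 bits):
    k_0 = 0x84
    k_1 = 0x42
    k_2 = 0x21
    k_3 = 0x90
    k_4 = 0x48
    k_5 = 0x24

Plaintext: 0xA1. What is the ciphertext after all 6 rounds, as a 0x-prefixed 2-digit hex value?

0xCB

s_0 = plaintext = 0xA1
s_1 = Round(s_0, k_0) = 0x17
s_2 = Round(s_1, k_1) = 0x7C
s_3 = Round(s_2, k_2) = 0xC7
s_4 = Round(s_3, k_3) = 0x70
s_5 = Round(s_4, k_4) = 0x0C
s_6 = Round(s_5, k_5) = 0xCB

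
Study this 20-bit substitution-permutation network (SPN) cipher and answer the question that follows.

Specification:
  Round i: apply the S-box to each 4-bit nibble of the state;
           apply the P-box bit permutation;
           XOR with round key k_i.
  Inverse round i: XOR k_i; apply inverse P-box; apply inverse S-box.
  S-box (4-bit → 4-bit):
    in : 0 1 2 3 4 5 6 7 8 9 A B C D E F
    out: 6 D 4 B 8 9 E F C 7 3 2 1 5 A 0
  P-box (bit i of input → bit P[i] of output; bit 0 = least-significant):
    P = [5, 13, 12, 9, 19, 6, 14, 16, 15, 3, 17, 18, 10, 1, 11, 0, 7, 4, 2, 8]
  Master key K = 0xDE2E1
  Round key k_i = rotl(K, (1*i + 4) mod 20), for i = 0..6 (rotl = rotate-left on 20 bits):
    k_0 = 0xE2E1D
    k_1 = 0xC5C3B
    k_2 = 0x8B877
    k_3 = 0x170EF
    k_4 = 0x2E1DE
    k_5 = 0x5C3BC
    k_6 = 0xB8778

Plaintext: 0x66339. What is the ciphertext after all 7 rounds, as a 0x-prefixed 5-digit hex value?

0x84EA1

s_0 = plaintext = 0x66339
s_1 = Round(s_0, k_0) = 0x39762
s_2 = Round(s_1, k_1) = 0xB81E1
s_3 = Round(s_2, k_2) = 0xF2206
s_4 = Round(s_3, k_3) = 0x30AAF
s_5 = Round(s_4, k_4) = 0xA6804
s_6 = Round(s_5, k_5) = 0x3896F
s_7 = Round(s_6, k_6) = 0x84EA1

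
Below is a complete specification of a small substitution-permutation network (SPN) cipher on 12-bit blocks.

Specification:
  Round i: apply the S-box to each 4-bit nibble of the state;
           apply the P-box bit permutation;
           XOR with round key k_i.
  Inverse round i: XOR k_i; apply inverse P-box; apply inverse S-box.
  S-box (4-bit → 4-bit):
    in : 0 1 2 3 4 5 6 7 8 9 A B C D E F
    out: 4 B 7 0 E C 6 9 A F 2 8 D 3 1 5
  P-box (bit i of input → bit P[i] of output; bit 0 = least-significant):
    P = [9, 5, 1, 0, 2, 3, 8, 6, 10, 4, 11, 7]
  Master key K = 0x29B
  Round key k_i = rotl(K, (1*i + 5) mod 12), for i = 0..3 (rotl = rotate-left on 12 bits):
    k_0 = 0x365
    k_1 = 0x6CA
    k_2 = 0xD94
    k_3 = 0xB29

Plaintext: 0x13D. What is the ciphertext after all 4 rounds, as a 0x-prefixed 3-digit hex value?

0x9B7

s_0 = plaintext = 0x13D
s_1 = Round(s_0, k_0) = 0x5D5
s_2 = Round(s_1, k_1) = 0xE45
s_3 = Round(s_2, k_2) = 0x8DF
s_4 = Round(s_3, k_3) = 0x9B7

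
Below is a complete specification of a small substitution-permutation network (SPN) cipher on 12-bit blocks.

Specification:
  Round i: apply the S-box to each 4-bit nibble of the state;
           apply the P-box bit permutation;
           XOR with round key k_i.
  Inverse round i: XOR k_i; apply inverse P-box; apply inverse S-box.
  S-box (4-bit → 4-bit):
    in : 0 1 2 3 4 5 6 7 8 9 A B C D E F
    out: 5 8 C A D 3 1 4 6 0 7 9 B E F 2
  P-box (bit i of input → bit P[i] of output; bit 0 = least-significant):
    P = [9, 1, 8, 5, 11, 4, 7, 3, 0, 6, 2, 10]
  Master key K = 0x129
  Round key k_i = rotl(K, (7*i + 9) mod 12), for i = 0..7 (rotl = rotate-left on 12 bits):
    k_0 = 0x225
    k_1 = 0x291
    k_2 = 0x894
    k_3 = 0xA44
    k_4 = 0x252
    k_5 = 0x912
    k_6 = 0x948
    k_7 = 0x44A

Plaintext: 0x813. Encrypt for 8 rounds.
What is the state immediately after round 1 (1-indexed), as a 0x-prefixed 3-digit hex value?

s_0 = plaintext = 0x813
s_1 = Round(s_0, k_0) = 0x24B
s_2 = Round(s_1, k_1) = 0xC3D
s_3 = Round(s_2, k_2) = 0xDEF
s_4 = Round(s_3, k_3) = 0x69A
s_5 = Round(s_4, k_4) = 0x151
s_6 = Round(s_5, k_5) = 0x522
s_7 = Round(s_6, k_6) = 0x8A1
s_8 = Round(s_7, k_7) = 0xCBE

0x24B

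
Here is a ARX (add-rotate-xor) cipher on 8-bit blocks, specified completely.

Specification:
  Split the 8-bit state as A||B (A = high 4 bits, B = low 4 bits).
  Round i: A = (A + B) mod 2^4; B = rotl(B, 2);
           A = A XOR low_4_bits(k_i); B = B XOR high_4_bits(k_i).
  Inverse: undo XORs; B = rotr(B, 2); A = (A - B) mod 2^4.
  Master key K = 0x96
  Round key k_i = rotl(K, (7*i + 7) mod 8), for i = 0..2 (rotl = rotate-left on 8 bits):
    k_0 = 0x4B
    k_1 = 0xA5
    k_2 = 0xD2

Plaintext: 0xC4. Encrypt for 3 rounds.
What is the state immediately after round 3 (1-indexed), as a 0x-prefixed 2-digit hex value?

0x62

s_0 = plaintext = 0xC4
s_1 = Round(s_0, k_0) = 0xB5
s_2 = Round(s_1, k_1) = 0x5F
s_3 = Round(s_2, k_2) = 0x62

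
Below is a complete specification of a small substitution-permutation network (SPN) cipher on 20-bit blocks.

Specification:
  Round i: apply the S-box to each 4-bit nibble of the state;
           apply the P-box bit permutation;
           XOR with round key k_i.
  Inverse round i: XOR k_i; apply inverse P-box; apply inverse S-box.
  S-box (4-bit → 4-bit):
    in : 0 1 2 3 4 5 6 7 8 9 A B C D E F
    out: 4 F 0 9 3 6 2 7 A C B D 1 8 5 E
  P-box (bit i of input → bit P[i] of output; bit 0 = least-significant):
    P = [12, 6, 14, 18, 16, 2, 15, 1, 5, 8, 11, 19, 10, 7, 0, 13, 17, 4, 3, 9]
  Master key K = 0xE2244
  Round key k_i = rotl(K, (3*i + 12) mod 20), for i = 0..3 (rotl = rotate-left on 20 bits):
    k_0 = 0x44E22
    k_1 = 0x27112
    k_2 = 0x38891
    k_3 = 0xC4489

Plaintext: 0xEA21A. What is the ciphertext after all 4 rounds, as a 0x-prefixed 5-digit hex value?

s_0 = plaintext = 0xEA21A
s_1 = Round(s_0, k_0) = 0x3FAEC
s_2 = Round(s_1, k_1) = 0x9C2B3
s_3 = Round(s_2, k_2) = 0x61E9B
s_4 = Round(s_3, k_3) = 0x8B83A

0x8B83A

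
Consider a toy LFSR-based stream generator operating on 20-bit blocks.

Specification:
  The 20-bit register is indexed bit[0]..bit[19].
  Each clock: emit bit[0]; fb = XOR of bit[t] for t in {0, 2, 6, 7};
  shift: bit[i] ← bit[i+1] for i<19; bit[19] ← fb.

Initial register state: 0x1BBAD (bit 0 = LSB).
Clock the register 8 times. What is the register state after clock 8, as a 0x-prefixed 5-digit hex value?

reg_0 = 0x1BBAD
clock 1: out=1, reg = 0x8DDD6
clock 2: out=0, reg = 0xC6EEB
clock 3: out=1, reg = 0xE3775
clock 4: out=1, reg = 0xF1BBA
clock 5: out=0, reg = 0xF8DDD
clock 6: out=1, reg = 0x7C6EE
clock 7: out=0, reg = 0xBE377
clock 8: out=1, reg = 0xDF1BB

0xDF1BB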